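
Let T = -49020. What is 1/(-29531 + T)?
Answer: -1/78551 ≈ -1.2731e-5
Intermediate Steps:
1/(-29531 + T) = 1/(-29531 - 49020) = 1/(-78551) = -1/78551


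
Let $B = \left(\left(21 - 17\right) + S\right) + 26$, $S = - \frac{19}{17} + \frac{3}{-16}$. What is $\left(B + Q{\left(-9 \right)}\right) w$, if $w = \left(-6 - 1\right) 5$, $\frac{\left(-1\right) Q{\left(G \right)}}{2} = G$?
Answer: $- \frac{444535}{272} \approx -1634.3$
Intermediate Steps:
$S = - \frac{355}{272}$ ($S = \left(-19\right) \frac{1}{17} + 3 \left(- \frac{1}{16}\right) = - \frac{19}{17} - \frac{3}{16} = - \frac{355}{272} \approx -1.3051$)
$Q{\left(G \right)} = - 2 G$
$w = -35$ ($w = \left(-7\right) 5 = -35$)
$B = \frac{7805}{272}$ ($B = \left(\left(21 - 17\right) - \frac{355}{272}\right) + 26 = \left(4 - \frac{355}{272}\right) + 26 = \frac{733}{272} + 26 = \frac{7805}{272} \approx 28.695$)
$\left(B + Q{\left(-9 \right)}\right) w = \left(\frac{7805}{272} - -18\right) \left(-35\right) = \left(\frac{7805}{272} + 18\right) \left(-35\right) = \frac{12701}{272} \left(-35\right) = - \frac{444535}{272}$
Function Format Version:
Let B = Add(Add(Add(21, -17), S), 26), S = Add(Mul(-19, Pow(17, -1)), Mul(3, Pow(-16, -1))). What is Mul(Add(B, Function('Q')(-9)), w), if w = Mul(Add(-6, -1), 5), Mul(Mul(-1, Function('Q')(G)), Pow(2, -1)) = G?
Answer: Rational(-444535, 272) ≈ -1634.3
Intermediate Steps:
S = Rational(-355, 272) (S = Add(Mul(-19, Rational(1, 17)), Mul(3, Rational(-1, 16))) = Add(Rational(-19, 17), Rational(-3, 16)) = Rational(-355, 272) ≈ -1.3051)
Function('Q')(G) = Mul(-2, G)
w = -35 (w = Mul(-7, 5) = -35)
B = Rational(7805, 272) (B = Add(Add(Add(21, -17), Rational(-355, 272)), 26) = Add(Add(4, Rational(-355, 272)), 26) = Add(Rational(733, 272), 26) = Rational(7805, 272) ≈ 28.695)
Mul(Add(B, Function('Q')(-9)), w) = Mul(Add(Rational(7805, 272), Mul(-2, -9)), -35) = Mul(Add(Rational(7805, 272), 18), -35) = Mul(Rational(12701, 272), -35) = Rational(-444535, 272)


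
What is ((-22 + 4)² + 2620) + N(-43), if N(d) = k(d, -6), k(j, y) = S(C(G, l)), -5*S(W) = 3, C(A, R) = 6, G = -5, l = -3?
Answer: 14717/5 ≈ 2943.4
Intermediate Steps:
S(W) = -⅗ (S(W) = -⅕*3 = -⅗)
k(j, y) = -⅗
N(d) = -⅗
((-22 + 4)² + 2620) + N(-43) = ((-22 + 4)² + 2620) - ⅗ = ((-18)² + 2620) - ⅗ = (324 + 2620) - ⅗ = 2944 - ⅗ = 14717/5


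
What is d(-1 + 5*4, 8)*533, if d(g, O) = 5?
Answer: 2665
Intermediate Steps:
d(-1 + 5*4, 8)*533 = 5*533 = 2665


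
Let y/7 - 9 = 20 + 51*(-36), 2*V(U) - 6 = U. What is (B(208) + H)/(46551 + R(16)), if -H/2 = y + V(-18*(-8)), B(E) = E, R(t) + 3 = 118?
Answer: 12678/23333 ≈ 0.54335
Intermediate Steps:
R(t) = 115 (R(t) = -3 + 118 = 115)
V(U) = 3 + U/2
y = -12649 (y = 63 + 7*(20 + 51*(-36)) = 63 + 7*(20 - 1836) = 63 + 7*(-1816) = 63 - 12712 = -12649)
H = 25148 (H = -2*(-12649 + (3 + (-18*(-8))/2)) = -2*(-12649 + (3 + (½)*144)) = -2*(-12649 + (3 + 72)) = -2*(-12649 + 75) = -2*(-12574) = 25148)
(B(208) + H)/(46551 + R(16)) = (208 + 25148)/(46551 + 115) = 25356/46666 = 25356*(1/46666) = 12678/23333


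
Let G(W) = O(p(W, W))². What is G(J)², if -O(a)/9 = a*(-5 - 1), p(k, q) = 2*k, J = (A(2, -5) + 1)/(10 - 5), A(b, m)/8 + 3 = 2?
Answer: 326653399296/625 ≈ 5.2265e+8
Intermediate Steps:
A(b, m) = -8 (A(b, m) = -24 + 8*2 = -24 + 16 = -8)
J = -7/5 (J = (-8 + 1)/(10 - 5) = -7/5 ≈ -1.4000)
O(a) = 54*a (O(a) = -9*a*(-5 - 1) = -9*a*(-6) = -(-54)*a = 54*a)
G(W) = 11664*W² (G(W) = (54*(2*W))² = (108*W)² = 11664*W²)
G(J)² = (11664*(-7/5)²)² = (11664*(49/25))² = (571536/25)² = 326653399296/625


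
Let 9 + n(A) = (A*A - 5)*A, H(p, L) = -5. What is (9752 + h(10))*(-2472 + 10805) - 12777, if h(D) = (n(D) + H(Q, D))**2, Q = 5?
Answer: 7381758607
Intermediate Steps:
n(A) = -9 + A*(-5 + A**2) (n(A) = -9 + (A*A - 5)*A = -9 + (A**2 - 5)*A = -9 + (-5 + A**2)*A = -9 + A*(-5 + A**2))
h(D) = (-14 + D**3 - 5*D)**2 (h(D) = ((-9 + D**3 - 5*D) - 5)**2 = (-14 + D**3 - 5*D)**2)
(9752 + h(10))*(-2472 + 10805) - 12777 = (9752 + (14 - 1*10**3 + 5*10)**2)*(-2472 + 10805) - 12777 = (9752 + (14 - 1*1000 + 50)**2)*8333 - 12777 = (9752 + (14 - 1000 + 50)**2)*8333 - 12777 = (9752 + (-936)**2)*8333 - 12777 = (9752 + 876096)*8333 - 12777 = 885848*8333 - 12777 = 7381771384 - 12777 = 7381758607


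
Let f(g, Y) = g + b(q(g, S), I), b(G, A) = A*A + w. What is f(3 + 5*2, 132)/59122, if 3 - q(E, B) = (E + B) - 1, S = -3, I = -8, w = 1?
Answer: 39/29561 ≈ 0.0013193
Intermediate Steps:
q(E, B) = 4 - B - E (q(E, B) = 3 - ((E + B) - 1) = 3 - ((B + E) - 1) = 3 - (-1 + B + E) = 3 + (1 - B - E) = 4 - B - E)
b(G, A) = 1 + A**2 (b(G, A) = A*A + 1 = A**2 + 1 = 1 + A**2)
f(g, Y) = 65 + g (f(g, Y) = g + (1 + (-8)**2) = g + (1 + 64) = g + 65 = 65 + g)
f(3 + 5*2, 132)/59122 = (65 + (3 + 5*2))/59122 = (65 + (3 + 10))*(1/59122) = (65 + 13)*(1/59122) = 78*(1/59122) = 39/29561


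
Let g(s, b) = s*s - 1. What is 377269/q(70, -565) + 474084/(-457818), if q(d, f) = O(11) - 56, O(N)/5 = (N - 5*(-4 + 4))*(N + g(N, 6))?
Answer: 28221885421/545490147 ≈ 51.737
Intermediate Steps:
g(s, b) = -1 + s² (g(s, b) = s² - 1 = -1 + s²)
O(N) = 5*N*(-1 + N + N²) (O(N) = 5*((N - 5*(-4 + 4))*(N + (-1 + N²))) = 5*((N - 5*0)*(-1 + N + N²)) = 5*((N + 0)*(-1 + N + N²)) = 5*(N*(-1 + N + N²)) = 5*N*(-1 + N + N²))
q(d, f) = 7149 (q(d, f) = 5*11*(-1 + 11 + 11²) - 56 = 5*11*(-1 + 11 + 121) - 56 = 5*11*131 - 56 = 7205 - 56 = 7149)
377269/q(70, -565) + 474084/(-457818) = 377269/7149 + 474084/(-457818) = 377269*(1/7149) + 474084*(-1/457818) = 377269/7149 - 79014/76303 = 28221885421/545490147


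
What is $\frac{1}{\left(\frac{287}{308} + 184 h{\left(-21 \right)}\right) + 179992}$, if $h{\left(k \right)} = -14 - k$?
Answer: $\frac{44}{7976361} \approx 5.5163 \cdot 10^{-6}$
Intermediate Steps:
$\frac{1}{\left(\frac{287}{308} + 184 h{\left(-21 \right)}\right) + 179992} = \frac{1}{\left(\frac{287}{308} + 184 \left(-14 - -21\right)\right) + 179992} = \frac{1}{\left(287 \cdot \frac{1}{308} + 184 \left(-14 + 21\right)\right) + 179992} = \frac{1}{\left(\frac{41}{44} + 184 \cdot 7\right) + 179992} = \frac{1}{\left(\frac{41}{44} + 1288\right) + 179992} = \frac{1}{\frac{56713}{44} + 179992} = \frac{1}{\frac{7976361}{44}} = \frac{44}{7976361}$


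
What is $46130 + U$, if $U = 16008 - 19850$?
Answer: $42288$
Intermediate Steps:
$U = -3842$
$46130 + U = 46130 - 3842 = 42288$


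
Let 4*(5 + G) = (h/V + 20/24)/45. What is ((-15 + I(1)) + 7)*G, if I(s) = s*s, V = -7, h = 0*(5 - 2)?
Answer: 7553/216 ≈ 34.968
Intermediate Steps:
h = 0 (h = 0*3 = 0)
G = -1079/216 (G = -5 + ((0/(-7) + 20/24)/45)/4 = -5 + ((0*(-1/7) + 20*(1/24))*(1/45))/4 = -5 + ((0 + 5/6)*(1/45))/4 = -5 + ((5/6)*(1/45))/4 = -5 + (1/4)*(1/54) = -5 + 1/216 = -1079/216 ≈ -4.9954)
I(s) = s**2
((-15 + I(1)) + 7)*G = ((-15 + 1**2) + 7)*(-1079/216) = ((-15 + 1) + 7)*(-1079/216) = (-14 + 7)*(-1079/216) = -7*(-1079/216) = 7553/216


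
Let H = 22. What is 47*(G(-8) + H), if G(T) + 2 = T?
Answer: 564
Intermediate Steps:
G(T) = -2 + T
47*(G(-8) + H) = 47*((-2 - 8) + 22) = 47*(-10 + 22) = 47*12 = 564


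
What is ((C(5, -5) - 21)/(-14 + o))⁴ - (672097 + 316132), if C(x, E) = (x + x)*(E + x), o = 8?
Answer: -15809263/16 ≈ -9.8808e+5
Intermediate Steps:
C(x, E) = 2*x*(E + x) (C(x, E) = (2*x)*(E + x) = 2*x*(E + x))
((C(5, -5) - 21)/(-14 + o))⁴ - (672097 + 316132) = ((2*5*(-5 + 5) - 21)/(-14 + 8))⁴ - (672097 + 316132) = ((2*5*0 - 21)/(-6))⁴ - 1*988229 = ((0 - 21)*(-⅙))⁴ - 988229 = (-21*(-⅙))⁴ - 988229 = (7/2)⁴ - 988229 = 2401/16 - 988229 = -15809263/16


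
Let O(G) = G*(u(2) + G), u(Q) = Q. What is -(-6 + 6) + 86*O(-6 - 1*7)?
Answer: 12298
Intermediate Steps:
O(G) = G*(2 + G)
-(-6 + 6) + 86*O(-6 - 1*7) = -(-6 + 6) + 86*((-6 - 1*7)*(2 + (-6 - 1*7))) = -1*0 + 86*((-6 - 7)*(2 + (-6 - 7))) = 0 + 86*(-13*(2 - 13)) = 0 + 86*(-13*(-11)) = 0 + 86*143 = 0 + 12298 = 12298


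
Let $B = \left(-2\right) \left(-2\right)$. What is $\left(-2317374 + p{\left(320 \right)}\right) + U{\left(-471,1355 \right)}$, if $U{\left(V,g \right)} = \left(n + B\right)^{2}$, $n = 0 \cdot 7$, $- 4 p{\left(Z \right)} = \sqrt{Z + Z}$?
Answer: $-2317358 - 2 \sqrt{10} \approx -2.3174 \cdot 10^{6}$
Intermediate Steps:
$p{\left(Z \right)} = - \frac{\sqrt{2} \sqrt{Z}}{4}$ ($p{\left(Z \right)} = - \frac{\sqrt{Z + Z}}{4} = - \frac{\sqrt{2 Z}}{4} = - \frac{\sqrt{2} \sqrt{Z}}{4}$)
$n = 0$
$B = 4$
$U{\left(V,g \right)} = 16$ ($U{\left(V,g \right)} = \left(0 + 4\right)^{2} = 4^{2} = 16$)
$\left(-2317374 + p{\left(320 \right)}\right) + U{\left(-471,1355 \right)} = \left(-2317374 - \frac{\sqrt{2} \sqrt{320}}{4}\right) + 16 = \left(-2317374 - \frac{\sqrt{2} \cdot 8 \sqrt{5}}{4}\right) + 16 = \left(-2317374 - 2 \sqrt{10}\right) + 16 = -2317358 - 2 \sqrt{10}$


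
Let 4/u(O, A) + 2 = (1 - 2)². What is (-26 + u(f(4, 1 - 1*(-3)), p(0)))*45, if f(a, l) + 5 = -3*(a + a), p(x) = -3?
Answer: -1350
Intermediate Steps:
f(a, l) = -5 - 6*a (f(a, l) = -5 - 3*(a + a) = -5 - 6*a)
u(O, A) = -4 (u(O, A) = 4/(-2 + (1 - 2)²) = 4/(-2 + (-1)²) = 4/(-2 + 1) = 4/(-1) = 4*(-1) = -4)
(-26 + u(f(4, 1 - 1*(-3)), p(0)))*45 = (-26 - 4)*45 = -30*45 = -1350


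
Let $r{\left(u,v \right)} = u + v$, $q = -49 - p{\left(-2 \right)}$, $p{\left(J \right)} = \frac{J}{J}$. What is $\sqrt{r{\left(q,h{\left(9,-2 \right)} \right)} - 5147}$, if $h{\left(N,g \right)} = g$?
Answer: $i \sqrt{5199} \approx 72.104 i$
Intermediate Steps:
$p{\left(J \right)} = 1$
$q = -50$ ($q = -49 - 1 = -50$)
$\sqrt{r{\left(q,h{\left(9,-2 \right)} \right)} - 5147} = \sqrt{\left(-50 - 2\right) - 5147} = \sqrt{-52 - 5147} = \sqrt{-5199} = i \sqrt{5199}$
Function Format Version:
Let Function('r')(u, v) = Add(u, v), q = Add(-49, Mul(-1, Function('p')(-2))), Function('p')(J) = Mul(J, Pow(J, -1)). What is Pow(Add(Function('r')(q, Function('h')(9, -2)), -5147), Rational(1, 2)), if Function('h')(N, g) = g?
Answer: Mul(I, Pow(5199, Rational(1, 2))) ≈ Mul(72.104, I)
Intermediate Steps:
Function('p')(J) = 1
q = -50 (q = Add(-49, Mul(-1, 1)) = Add(-49, -1) = -50)
Pow(Add(Function('r')(q, Function('h')(9, -2)), -5147), Rational(1, 2)) = Pow(Add(Add(-50, -2), -5147), Rational(1, 2)) = Pow(Add(-52, -5147), Rational(1, 2)) = Pow(-5199, Rational(1, 2)) = Mul(I, Pow(5199, Rational(1, 2)))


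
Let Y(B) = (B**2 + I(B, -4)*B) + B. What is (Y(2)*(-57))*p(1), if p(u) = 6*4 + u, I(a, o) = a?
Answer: -14250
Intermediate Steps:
p(u) = 24 + u
Y(B) = B + 2*B**2 (Y(B) = (B**2 + B*B) + B = (B**2 + B**2) + B = 2*B**2 + B = B + 2*B**2)
(Y(2)*(-57))*p(1) = ((2*(1 + 2*2))*(-57))*(24 + 1) = ((2*(1 + 4))*(-57))*25 = ((2*5)*(-57))*25 = (10*(-57))*25 = -570*25 = -14250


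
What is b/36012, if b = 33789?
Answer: 11263/12004 ≈ 0.93827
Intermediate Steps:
b/36012 = 33789/36012 = 33789*(1/36012) = 11263/12004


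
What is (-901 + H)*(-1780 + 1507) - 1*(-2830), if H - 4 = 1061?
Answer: -41942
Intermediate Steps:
H = 1065 (H = 4 + 1061 = 1065)
(-901 + H)*(-1780 + 1507) - 1*(-2830) = (-901 + 1065)*(-1780 + 1507) - 1*(-2830) = 164*(-273) + 2830 = -44772 + 2830 = -41942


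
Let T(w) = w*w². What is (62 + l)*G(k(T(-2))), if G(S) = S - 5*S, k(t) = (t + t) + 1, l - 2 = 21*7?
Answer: 12660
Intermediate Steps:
T(w) = w³
l = 149 (l = 2 + 21*7 = 2 + 147 = 149)
k(t) = 1 + 2*t (k(t) = 2*t + 1 = 1 + 2*t)
G(S) = -4*S
(62 + l)*G(k(T(-2))) = (62 + 149)*(-4*(1 + 2*(-2)³)) = 211*(-4*(1 + 2*(-8))) = 211*(-4*(1 - 16)) = 211*(-4*(-15)) = 211*60 = 12660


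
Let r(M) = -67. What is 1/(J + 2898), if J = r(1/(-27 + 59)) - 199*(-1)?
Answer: 1/3030 ≈ 0.00033003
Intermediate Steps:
J = 132 (J = -67 - 199*(-1) = -67 + 199 = 132)
1/(J + 2898) = 1/(132 + 2898) = 1/3030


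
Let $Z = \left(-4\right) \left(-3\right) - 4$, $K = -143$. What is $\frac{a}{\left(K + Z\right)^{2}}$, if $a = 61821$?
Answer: $\frac{6869}{2025} \approx 3.3921$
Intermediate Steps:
$Z = 8$ ($Z = 12 - 4 = 8$)
$\frac{a}{\left(K + Z\right)^{2}} = \frac{61821}{\left(-143 + 8\right)^{2}} = \frac{61821}{\left(-135\right)^{2}} = \frac{61821}{18225} = 61821 \cdot \frac{1}{18225} = \frac{6869}{2025}$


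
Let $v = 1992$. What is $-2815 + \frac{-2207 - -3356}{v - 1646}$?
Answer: $- \frac{972841}{346} \approx -2811.7$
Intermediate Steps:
$-2815 + \frac{-2207 - -3356}{v - 1646} = -2815 + \frac{-2207 - -3356}{1992 - 1646} = -2815 + \frac{-2207 + 3356}{346} = -2815 + 1149 \cdot \frac{1}{346} = -2815 + \frac{1149}{346} = - \frac{972841}{346}$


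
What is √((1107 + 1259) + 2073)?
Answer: √4439 ≈ 66.626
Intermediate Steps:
√((1107 + 1259) + 2073) = √(2366 + 2073) = √4439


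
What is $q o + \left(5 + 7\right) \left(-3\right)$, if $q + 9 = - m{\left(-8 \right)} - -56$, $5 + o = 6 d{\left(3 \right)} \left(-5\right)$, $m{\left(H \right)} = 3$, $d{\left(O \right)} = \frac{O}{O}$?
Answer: $-1576$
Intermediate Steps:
$d{\left(O \right)} = 1$
$o = -35$ ($o = -5 + 6 \cdot 1 \left(-5\right) = -5 + 6 \left(-5\right) = -5 - 30 = -35$)
$q = 44$ ($q = -9 - -53 = -9 + \left(-3 + 56\right) = -9 + 53 = 44$)
$q o + \left(5 + 7\right) \left(-3\right) = 44 \left(-35\right) + \left(5 + 7\right) \left(-3\right) = -1540 + 12 \left(-3\right) = -1540 - 36 = -1576$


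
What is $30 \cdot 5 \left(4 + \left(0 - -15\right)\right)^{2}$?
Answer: $54150$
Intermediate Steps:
$30 \cdot 5 \left(4 + \left(0 - -15\right)\right)^{2} = 150 \left(4 + \left(0 + 15\right)\right)^{2} = 150 \left(4 + 15\right)^{2} = 150 \cdot 19^{2} = 150 \cdot 361 = 54150$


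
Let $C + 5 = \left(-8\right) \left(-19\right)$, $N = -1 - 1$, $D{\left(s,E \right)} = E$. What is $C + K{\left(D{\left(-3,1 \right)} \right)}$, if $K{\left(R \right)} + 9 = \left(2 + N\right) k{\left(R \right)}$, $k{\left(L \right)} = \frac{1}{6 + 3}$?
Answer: $138$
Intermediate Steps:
$k{\left(L \right)} = \frac{1}{9}$
$N = -2$ ($N = -1 + \left(-3 + 2\right) = -1 - 1 = -2$)
$K{\left(R \right)} = -9$ ($K{\left(R \right)} = -9 + \left(2 - 2\right) \frac{1}{9} = -9 + 0 \cdot \frac{1}{9} = -9 + 0 = -9$)
$C = 147$ ($C = -5 - -152 = -5 + 152 = 147$)
$C + K{\left(D{\left(-3,1 \right)} \right)} = 147 - 9 = 138$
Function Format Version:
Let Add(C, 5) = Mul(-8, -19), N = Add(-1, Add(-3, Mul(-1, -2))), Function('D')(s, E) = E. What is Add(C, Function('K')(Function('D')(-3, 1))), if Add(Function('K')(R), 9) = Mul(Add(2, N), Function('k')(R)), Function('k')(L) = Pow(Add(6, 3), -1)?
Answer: 138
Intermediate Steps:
Function('k')(L) = Rational(1, 9) (Function('k')(L) = Pow(9, -1) = Rational(1, 9))
N = -2 (N = Add(-1, Add(-3, 2)) = Add(-1, -1) = -2)
Function('K')(R) = -9 (Function('K')(R) = Add(-9, Mul(Add(2, -2), Rational(1, 9))) = Add(-9, Mul(0, Rational(1, 9))) = Add(-9, 0) = -9)
C = 147 (C = Add(-5, Mul(-8, -19)) = Add(-5, 152) = 147)
Add(C, Function('K')(Function('D')(-3, 1))) = Add(147, -9) = 138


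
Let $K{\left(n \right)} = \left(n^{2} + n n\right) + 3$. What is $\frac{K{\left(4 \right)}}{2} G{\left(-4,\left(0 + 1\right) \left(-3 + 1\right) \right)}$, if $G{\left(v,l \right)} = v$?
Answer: $-70$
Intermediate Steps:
$K{\left(n \right)} = 3 + 2 n^{2}$ ($K{\left(n \right)} = \left(n^{2} + n^{2}\right) + 3 = 2 n^{2} + 3 = 3 + 2 n^{2}$)
$\frac{K{\left(4 \right)}}{2} G{\left(-4,\left(0 + 1\right) \left(-3 + 1\right) \right)} = \frac{3 + 2 \cdot 4^{2}}{2} \left(-4\right) = \frac{3 + 2 \cdot 16}{2} \left(-4\right) = \frac{3 + 32}{2} \left(-4\right) = \frac{1}{2} \cdot 35 \left(-4\right) = \frac{35}{2} \left(-4\right) = -70$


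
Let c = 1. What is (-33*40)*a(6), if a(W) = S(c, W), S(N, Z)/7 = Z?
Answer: -55440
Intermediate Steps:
S(N, Z) = 7*Z
a(W) = 7*W
(-33*40)*a(6) = (-33*40)*(7*6) = -1320*42 = -55440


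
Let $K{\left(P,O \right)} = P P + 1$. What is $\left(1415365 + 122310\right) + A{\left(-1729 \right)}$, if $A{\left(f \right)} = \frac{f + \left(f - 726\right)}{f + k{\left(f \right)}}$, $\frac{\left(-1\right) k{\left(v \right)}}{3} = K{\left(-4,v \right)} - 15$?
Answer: $\frac{2667870309}{1735} \approx 1.5377 \cdot 10^{6}$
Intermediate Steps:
$K{\left(P,O \right)} = 1 + P^{2}$ ($K{\left(P,O \right)} = P^{2} + 1 = 1 + P^{2}$)
$k{\left(v \right)} = -6$ ($k{\left(v \right)} = - 3 \left(\left(1 + \left(-4\right)^{2}\right) - 15\right) = - 3 \left(\left(1 + 16\right) - 15\right) = - 3 \left(17 - 15\right) = \left(-3\right) 2 = -6$)
$A{\left(f \right)} = \frac{-726 + 2 f}{-6 + f}$ ($A{\left(f \right)} = \frac{f + \left(f - 726\right)}{f - 6} = \frac{f + \left(-726 + f\right)}{-6 + f} = \frac{-726 + 2 f}{-6 + f}$)
$\left(1415365 + 122310\right) + A{\left(-1729 \right)} = \left(1415365 + 122310\right) + \frac{2 \left(-363 - 1729\right)}{-6 - 1729} = 1537675 + 2 \frac{1}{-1735} \left(-2092\right) = 1537675 + 2 \left(- \frac{1}{1735}\right) \left(-2092\right) = 1537675 + \frac{4184}{1735} = \frac{2667870309}{1735}$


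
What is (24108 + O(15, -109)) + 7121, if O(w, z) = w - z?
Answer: 31353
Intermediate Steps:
(24108 + O(15, -109)) + 7121 = (24108 + (15 - 1*(-109))) + 7121 = (24108 + (15 + 109)) + 7121 = (24108 + 124) + 7121 = 24232 + 7121 = 31353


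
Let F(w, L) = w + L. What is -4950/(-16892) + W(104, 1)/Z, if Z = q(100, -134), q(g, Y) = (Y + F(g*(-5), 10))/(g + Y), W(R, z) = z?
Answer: 457891/1317576 ≈ 0.34753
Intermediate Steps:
F(w, L) = L + w
q(g, Y) = (10 + Y - 5*g)/(Y + g) (q(g, Y) = (Y + (10 + g*(-5)))/(g + Y) = (Y + (10 - 5*g))/(Y + g) = (10 + Y - 5*g)/(Y + g))
Z = 312/17 (Z = (10 - 134 - 5*100)/(-134 + 100) = (10 - 134 - 500)/(-34) = -1/34*(-624) = 312/17 ≈ 18.353)
-4950/(-16892) + W(104, 1)/Z = -4950/(-16892) + 1/(312/17) = -4950*(-1/16892) + 1*(17/312) = 2475/8446 + 17/312 = 457891/1317576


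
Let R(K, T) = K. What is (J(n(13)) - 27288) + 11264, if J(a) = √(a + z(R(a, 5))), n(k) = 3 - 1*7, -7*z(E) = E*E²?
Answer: -16024 + 6*√7/7 ≈ -16022.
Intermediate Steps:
z(E) = -E³/7 (z(E) = -E*E²/7 = -E³/7)
n(k) = -4 (n(k) = 3 - 7 = -4)
J(a) = √(a - a³/7)
(J(n(13)) - 27288) + 11264 = (√(-4 - ⅐*(-4)³) - 27288) + 11264 = (√(-4 - ⅐*(-64)) - 27288) + 11264 = (√(-4 + 64/7) - 27288) + 11264 = (√(36/7) - 27288) + 11264 = (6*√7/7 - 27288) + 11264 = (-27288 + 6*√7/7) + 11264 = -16024 + 6*√7/7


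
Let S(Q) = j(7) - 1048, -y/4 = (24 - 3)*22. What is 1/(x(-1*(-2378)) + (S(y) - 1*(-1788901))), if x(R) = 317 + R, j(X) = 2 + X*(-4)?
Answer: 1/1790522 ≈ 5.5850e-7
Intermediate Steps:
j(X) = 2 - 4*X
y = -1848 (y = -4*(24 - 3)*22 = -84*22 = -4*462 = -1848)
S(Q) = -1074 (S(Q) = (2 - 4*7) - 1048 = (2 - 28) - 1048 = -26 - 1048 = -1074)
1/(x(-1*(-2378)) + (S(y) - 1*(-1788901))) = 1/((317 - 1*(-2378)) + (-1074 - 1*(-1788901))) = 1/((317 + 2378) + (-1074 + 1788901)) = 1/(2695 + 1787827) = 1/1790522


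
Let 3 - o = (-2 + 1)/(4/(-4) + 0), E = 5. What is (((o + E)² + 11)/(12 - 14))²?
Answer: 900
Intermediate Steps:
o = 2 (o = 3 - (-2 + 1)/(4/(-4) + 0) = 3 - (-1)/(4*(-¼) + 0) = 3 - (-1)/(-1 + 0) = 3 - (-1)/(-1) = 3 - (-1)*(-1) = 3 - 1*1 = 3 - 1 = 2)
(((o + E)² + 11)/(12 - 14))² = (((2 + 5)² + 11)/(12 - 14))² = ((7² + 11)/(-2))² = ((49 + 11)*(-½))² = (60*(-½))² = (-30)² = 900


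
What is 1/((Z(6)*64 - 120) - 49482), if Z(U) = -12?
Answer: -1/50370 ≈ -1.9853e-5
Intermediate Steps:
1/((Z(6)*64 - 120) - 49482) = 1/((-12*64 - 120) - 49482) = 1/((-768 - 120) - 49482) = 1/(-888 - 49482) = 1/(-50370) = -1/50370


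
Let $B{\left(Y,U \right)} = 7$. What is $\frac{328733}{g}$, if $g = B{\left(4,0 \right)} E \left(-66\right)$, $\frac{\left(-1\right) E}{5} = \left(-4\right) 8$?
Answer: $- \frac{328733}{73920} \approx -4.4471$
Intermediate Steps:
$E = 160$ ($E = - 5 \left(\left(-4\right) 8\right) = \left(-5\right) \left(-32\right) = 160$)
$g = -73920$ ($g = 7 \cdot 160 \left(-66\right) = 1120 \left(-66\right) = -73920$)
$\frac{328733}{g} = \frac{328733}{-73920} = 328733 \left(- \frac{1}{73920}\right) = - \frac{328733}{73920}$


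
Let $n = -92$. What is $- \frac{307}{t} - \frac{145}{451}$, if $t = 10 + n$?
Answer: $\frac{3087}{902} \approx 3.4224$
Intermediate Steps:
$t = -82$ ($t = 10 - 92 = -82$)
$- \frac{307}{t} - \frac{145}{451} = - \frac{307}{-82} - \frac{145}{451} = \left(-307\right) \left(- \frac{1}{82}\right) - \frac{145}{451} = \frac{307}{82} - \frac{145}{451} = \frac{3087}{902}$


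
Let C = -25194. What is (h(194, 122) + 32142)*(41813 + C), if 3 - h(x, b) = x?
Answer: 530993669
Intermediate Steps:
h(x, b) = 3 - x
(h(194, 122) + 32142)*(41813 + C) = ((3 - 1*194) + 32142)*(41813 - 25194) = ((3 - 194) + 32142)*16619 = (-191 + 32142)*16619 = 31951*16619 = 530993669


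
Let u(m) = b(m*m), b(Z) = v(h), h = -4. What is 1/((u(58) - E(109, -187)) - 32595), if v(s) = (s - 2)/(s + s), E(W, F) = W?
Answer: -4/130813 ≈ -3.0578e-5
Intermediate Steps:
v(s) = (-2 + s)/(2*s) (v(s) = (-2 + s)/((2*s)) = (-2 + s)*(1/(2*s)) = (-2 + s)/(2*s))
b(Z) = 3/4 (b(Z) = (1/2)*(-2 - 4)/(-4) = (1/2)*(-1/4)*(-6) = 3/4)
u(m) = 3/4
1/((u(58) - E(109, -187)) - 32595) = 1/((3/4 - 1*109) - 32595) = 1/((3/4 - 109) - 32595) = 1/(-433/4 - 32595) = 1/(-130813/4) = -4/130813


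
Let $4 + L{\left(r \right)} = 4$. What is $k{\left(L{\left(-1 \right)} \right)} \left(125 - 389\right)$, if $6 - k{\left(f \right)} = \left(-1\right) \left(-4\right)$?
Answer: $-528$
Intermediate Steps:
$L{\left(r \right)} = 0$ ($L{\left(r \right)} = -4 + 4 = 0$)
$k{\left(f \right)} = 2$ ($k{\left(f \right)} = 6 - \left(-1\right) \left(-4\right) = 6 - 4 = 2$)
$k{\left(L{\left(-1 \right)} \right)} \left(125 - 389\right) = 2 \left(125 - 389\right) = 2 \left(-264\right) = -528$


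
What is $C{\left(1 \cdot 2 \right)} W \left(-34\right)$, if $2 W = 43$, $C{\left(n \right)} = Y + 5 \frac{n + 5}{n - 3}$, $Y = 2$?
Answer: $24123$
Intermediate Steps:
$C{\left(n \right)} = 2 + \frac{5 \left(5 + n\right)}{-3 + n}$ ($C{\left(n \right)} = 2 + 5 \frac{n + 5}{n - 3} = 2 + 5 \frac{5 + n}{-3 + n} = 2 + \frac{5 \left(5 + n\right)}{-3 + n}$)
$W = \frac{43}{2}$ ($W = \frac{1}{2} \cdot 43 = \frac{43}{2} \approx 21.5$)
$C{\left(1 \cdot 2 \right)} W \left(-34\right) = \frac{19 + 7 \cdot 1 \cdot 2}{-3 + 1 \cdot 2} \cdot \frac{43}{2} \left(-34\right) = \frac{19 + 7 \cdot 2}{-3 + 2} \cdot \frac{43}{2} \left(-34\right) = \frac{19 + 14}{-1} \cdot \frac{43}{2} \left(-34\right) = \left(-1\right) 33 \cdot \frac{43}{2} \left(-34\right) = \left(-33\right) \frac{43}{2} \left(-34\right) = \left(- \frac{1419}{2}\right) \left(-34\right) = 24123$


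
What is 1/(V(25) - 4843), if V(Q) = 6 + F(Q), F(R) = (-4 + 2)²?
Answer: -1/4833 ≈ -0.00020691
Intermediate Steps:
F(R) = 4 (F(R) = (-2)² = 4)
V(Q) = 10 (V(Q) = 6 + 4 = 10)
1/(V(25) - 4843) = 1/(10 - 4843) = 1/(-4833) = -1/4833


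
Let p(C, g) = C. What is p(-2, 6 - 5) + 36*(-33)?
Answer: -1190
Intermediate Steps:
p(-2, 6 - 5) + 36*(-33) = -2 + 36*(-33) = -2 - 1188 = -1190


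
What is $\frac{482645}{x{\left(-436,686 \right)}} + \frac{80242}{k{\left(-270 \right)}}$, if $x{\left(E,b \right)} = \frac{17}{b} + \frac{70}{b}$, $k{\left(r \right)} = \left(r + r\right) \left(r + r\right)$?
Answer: $\frac{16091192405509}{4228200} \approx 3.8057 \cdot 10^{6}$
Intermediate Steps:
$k{\left(r \right)} = 4 r^{2}$ ($k{\left(r \right)} = 2 r 2 r = 4 r^{2}$)
$x{\left(E,b \right)} = \frac{87}{b}$
$\frac{482645}{x{\left(-436,686 \right)}} + \frac{80242}{k{\left(-270 \right)}} = \frac{482645}{87 \cdot \frac{1}{686}} + \frac{80242}{4 \left(-270\right)^{2}} = \frac{482645}{87 \cdot \frac{1}{686}} + \frac{80242}{4 \cdot 72900} = \frac{482645}{\frac{87}{686}} + \frac{80242}{291600} = 482645 \cdot \frac{686}{87} + 80242 \cdot \frac{1}{291600} = \frac{331094470}{87} + \frac{40121}{145800} = \frac{16091192405509}{4228200}$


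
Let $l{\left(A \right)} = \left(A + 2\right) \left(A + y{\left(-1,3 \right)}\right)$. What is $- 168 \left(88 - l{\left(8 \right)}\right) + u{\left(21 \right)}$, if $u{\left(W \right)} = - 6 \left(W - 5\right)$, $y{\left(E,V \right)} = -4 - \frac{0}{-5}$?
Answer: $-8160$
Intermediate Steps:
$y{\left(E,V \right)} = -4$ ($y{\left(E,V \right)} = -4 - 0 \left(- \frac{1}{5}\right) = -4 - 0 = -4 + 0 = -4$)
$l{\left(A \right)} = \left(-4 + A\right) \left(2 + A\right)$ ($l{\left(A \right)} = \left(A + 2\right) \left(A - 4\right) = \left(2 + A\right) \left(-4 + A\right) = \left(-4 + A\right) \left(2 + A\right)$)
$u{\left(W \right)} = 30 - 6 W$ ($u{\left(W \right)} = - 6 \left(W - 5\right) = - 6 \left(-5 + W\right) = 30 - 6 W$)
$- 168 \left(88 - l{\left(8 \right)}\right) + u{\left(21 \right)} = - 168 \left(88 - \left(-8 + 8^{2} - 16\right)\right) + \left(30 - 126\right) = - 168 \left(88 - \left(-8 + 64 - 16\right)\right) + \left(30 - 126\right) = - 168 \left(88 - 40\right) - 96 = \left(-168\right) 48 - 96 = -8064 - 96 = -8160$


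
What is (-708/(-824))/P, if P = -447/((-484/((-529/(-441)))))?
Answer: 6296598/8118563 ≈ 0.77558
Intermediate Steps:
P = 78821/71148 (P = -447/((-484/((-529*(-1/441))))) = -447/((-484/529/441)) = -447/((-484*441/529)) = -447/(-213444/529) = -447*(-529/213444) = 78821/71148 ≈ 1.1078)
(-708/(-824))/P = (-708/(-824))/(78821/71148) = -708*(-1/824)*(71148/78821) = (177/206)*(71148/78821) = 6296598/8118563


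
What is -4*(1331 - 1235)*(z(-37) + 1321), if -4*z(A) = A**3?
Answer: -5369952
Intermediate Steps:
z(A) = -A**3/4
-4*(1331 - 1235)*(z(-37) + 1321) = -4*(1331 - 1235)*(-1/4*(-37)**3 + 1321) = -384*(-1/4*(-50653) + 1321) = -384*(50653/4 + 1321) = -384*55937/4 = -4*1342488 = -5369952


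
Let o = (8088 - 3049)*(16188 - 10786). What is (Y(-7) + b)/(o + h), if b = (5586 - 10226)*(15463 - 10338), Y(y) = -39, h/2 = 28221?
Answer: -23780039/27277120 ≈ -0.87179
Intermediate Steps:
h = 56442 (h = 2*28221 = 56442)
o = 27220678 (o = 5039*5402 = 27220678)
b = -23780000 (b = -4640*5125 = -23780000)
(Y(-7) + b)/(o + h) = (-39 - 23780000)/(27220678 + 56442) = -23780039/27277120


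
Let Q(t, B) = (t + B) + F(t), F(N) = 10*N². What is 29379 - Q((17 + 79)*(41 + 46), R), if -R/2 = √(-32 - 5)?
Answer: -697538013 + 2*I*√37 ≈ -6.9754e+8 + 12.166*I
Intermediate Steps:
R = -2*I*√37 (R = -2*√(-32 - 5) = -2*I*√37 ≈ -12.166*I)
Q(t, B) = B + t + 10*t² (Q(t, B) = (t + B) + 10*t² = (B + t) + 10*t² = B + t + 10*t²)
29379 - Q((17 + 79)*(41 + 46), R) = 29379 - (-2*I*√37 + (17 + 79)*(41 + 46) + 10*((17 + 79)*(41 + 46))²) = 29379 - (-2*I*√37 + 96*87 + 10*(96*87)²) = 29379 - (-2*I*√37 + 8352 + 10*8352²) = 29379 - (-2*I*√37 + 8352 + 10*69755904) = 29379 - (-2*I*√37 + 8352 + 697559040) = 29379 - (697567392 - 2*I*√37) = 29379 + (-697567392 + 2*I*√37) = -697538013 + 2*I*√37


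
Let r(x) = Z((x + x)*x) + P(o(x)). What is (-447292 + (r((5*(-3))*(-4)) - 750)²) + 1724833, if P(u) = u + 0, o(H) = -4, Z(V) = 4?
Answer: 1840041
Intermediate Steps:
P(u) = u
r(x) = 0 (r(x) = 4 - 4 = 0)
(-447292 + (r((5*(-3))*(-4)) - 750)²) + 1724833 = (-447292 + (0 - 750)²) + 1724833 = (-447292 + (-750)²) + 1724833 = (-447292 + 562500) + 1724833 = 115208 + 1724833 = 1840041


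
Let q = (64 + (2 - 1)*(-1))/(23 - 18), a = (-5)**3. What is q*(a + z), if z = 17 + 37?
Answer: -4473/5 ≈ -894.60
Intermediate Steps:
z = 54
a = -125
q = 63/5 (q = (64 + 1*(-1))/5 = (64 - 1)*(1/5) = 63*(1/5) = 63/5 ≈ 12.600)
q*(a + z) = 63*(-125 + 54)/5 = (63/5)*(-71) = -4473/5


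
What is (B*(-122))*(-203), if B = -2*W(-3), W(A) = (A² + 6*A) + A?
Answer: 594384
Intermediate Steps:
W(A) = A² + 7*A
B = 24 (B = -(-6)*(7 - 3) = -(-6)*4 = -2*(-12) = 24)
(B*(-122))*(-203) = (24*(-122))*(-203) = -2928*(-203) = 594384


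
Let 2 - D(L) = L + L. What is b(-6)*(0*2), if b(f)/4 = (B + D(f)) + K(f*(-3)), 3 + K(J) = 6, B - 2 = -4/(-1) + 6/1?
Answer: 0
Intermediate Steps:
D(L) = 2 - 2*L (D(L) = 2 - (L + L) = 2 - 2*L)
B = 12 (B = 2 + (-4/(-1) + 6/1) = 2 + (-4*(-1) + 6*1) = 2 + (4 + 6) = 2 + 10 = 12)
K(J) = 3 (K(J) = -3 + 6 = 3)
b(f) = 68 - 8*f (b(f) = 4*((12 + (2 - 2*f)) + 3) = 4*((14 - 2*f) + 3) = 4*(17 - 2*f) = 68 - 8*f)
b(-6)*(0*2) = (68 - 8*(-6))*(0*2) = (68 + 48)*0 = 116*0 = 0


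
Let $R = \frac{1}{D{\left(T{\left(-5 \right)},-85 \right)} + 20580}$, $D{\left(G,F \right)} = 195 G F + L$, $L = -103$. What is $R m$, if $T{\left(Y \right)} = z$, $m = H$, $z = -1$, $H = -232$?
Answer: $- \frac{58}{9263} \approx -0.0062615$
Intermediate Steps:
$m = -232$
$T{\left(Y \right)} = -1$
$D{\left(G,F \right)} = -103 + 195 F G$ ($D{\left(G,F \right)} = 195 G F - 103 = 195 F G - 103 = -103 + 195 F G$)
$R = \frac{1}{37052}$ ($R = \frac{1}{\left(-103 + 195 \left(-85\right) \left(-1\right)\right) + 20580} = \frac{1}{\left(-103 + 16575\right) + 20580} = \frac{1}{16472 + 20580} = \frac{1}{37052} \approx 2.6989 \cdot 10^{-5}$)
$R m = \frac{1}{37052} \left(-232\right) = - \frac{58}{9263}$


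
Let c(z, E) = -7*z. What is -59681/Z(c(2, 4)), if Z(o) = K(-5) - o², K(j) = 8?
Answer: 59681/188 ≈ 317.45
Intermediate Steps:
Z(o) = 8 - o²
-59681/Z(c(2, 4)) = -59681/(8 - (-7*2)²) = -59681/(8 - 1*(-14)²) = -59681/(8 - 1*196) = -59681/(8 - 196) = -59681/(-188) = -59681*(-1/188) = 59681/188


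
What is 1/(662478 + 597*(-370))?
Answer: 1/441588 ≈ 2.2646e-6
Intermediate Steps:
1/(662478 + 597*(-370)) = 1/(662478 - 220890) = 1/441588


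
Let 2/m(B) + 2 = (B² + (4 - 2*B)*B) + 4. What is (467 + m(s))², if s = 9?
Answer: 403166241/1849 ≈ 2.1805e+5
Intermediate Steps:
m(B) = 2/(2 + B² + B*(4 - 2*B)) (m(B) = 2/(-2 + ((B² + (4 - 2*B)*B) + 4)) = 2/(-2 + ((B² + B*(4 - 2*B)) + 4)) = 2/(-2 + (4 + B² + B*(4 - 2*B))) = 2/(2 + B² + B*(4 - 2*B)))
(467 + m(s))² = (467 + 2/(2 - 1*9² + 4*9))² = (467 + 2/(2 - 1*81 + 36))² = (467 + 2/(2 - 81 + 36))² = (467 + 2/(-43))² = (467 + 2*(-1/43))² = (467 - 2/43)² = (20079/43)² = 403166241/1849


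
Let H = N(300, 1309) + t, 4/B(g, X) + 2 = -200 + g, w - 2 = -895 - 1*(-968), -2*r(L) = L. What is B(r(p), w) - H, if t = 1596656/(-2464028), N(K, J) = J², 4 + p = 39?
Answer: -463371481166173/270427073 ≈ -1.7135e+6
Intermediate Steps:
p = 35 (p = -4 + 39 = 35)
r(L) = -L/2
t = -399164/616007 (t = 1596656*(-1/2464028) = -399164/616007 ≈ -0.64799)
w = 75 (w = 2 + (-895 - 1*(-968)) = 2 + (-895 + 968) = 2 + 73 = 75)
B(g, X) = 4/(-202 + g) (B(g, X) = 4/(-2 + (-200 + g)) = 4/(-202 + g))
H = 1055515891203/616007 (H = 1309² - 399164/616007 = 1713481 - 399164/616007 = 1055515891203/616007 ≈ 1.7135e+6)
B(r(p), w) - H = 4/(-202 - ½*35) - 1*1055515891203/616007 = 4/(-202 - 35/2) - 1055515891203/616007 = 4/(-439/2) - 1055515891203/616007 = 4*(-2/439) - 1055515891203/616007 = -8/439 - 1055515891203/616007 = -463371481166173/270427073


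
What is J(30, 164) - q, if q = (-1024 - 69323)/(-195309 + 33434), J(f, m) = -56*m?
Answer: -1486730347/161875 ≈ -9184.4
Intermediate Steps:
q = 70347/161875 (q = -70347/(-161875) = -70347*(-1/161875) = 70347/161875 ≈ 0.43458)
J(30, 164) - q = -56*164 - 1*70347/161875 = -9184 - 70347/161875 = -1486730347/161875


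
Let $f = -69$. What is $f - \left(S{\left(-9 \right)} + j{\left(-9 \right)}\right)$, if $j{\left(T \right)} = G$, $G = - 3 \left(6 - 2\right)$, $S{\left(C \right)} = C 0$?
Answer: $-57$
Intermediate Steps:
$S{\left(C \right)} = 0$
$G = -12$ ($G = \left(-3\right) 4 = -12$)
$j{\left(T \right)} = -12$
$f - \left(S{\left(-9 \right)} + j{\left(-9 \right)}\right) = -69 - \left(0 - 12\right) = -69 - -12 = -69 + 12 = -57$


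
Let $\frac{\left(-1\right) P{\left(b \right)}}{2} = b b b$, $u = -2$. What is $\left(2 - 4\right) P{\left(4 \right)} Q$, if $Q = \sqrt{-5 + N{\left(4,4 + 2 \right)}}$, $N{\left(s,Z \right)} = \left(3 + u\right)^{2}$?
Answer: $512 i \approx 512.0 i$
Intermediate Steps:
$N{\left(s,Z \right)} = 1$ ($N{\left(s,Z \right)} = \left(3 - 2\right)^{2} = 1^{2} = 1$)
$Q = 2 i$ ($Q = \sqrt{-5 + 1} = \sqrt{-4} = 2 i \approx 2.0 i$)
$P{\left(b \right)} = - 2 b^{3}$ ($P{\left(b \right)} = - 2 b b b = - 2 b^{2} b = - 2 b^{3}$)
$\left(2 - 4\right) P{\left(4 \right)} Q = \left(2 - 4\right) \left(- 2 \cdot 4^{3}\right) 2 i = - 2 \left(\left(-2\right) 64\right) 2 i = \left(-2\right) \left(-128\right) 2 i = 256 \cdot 2 i = 512 i$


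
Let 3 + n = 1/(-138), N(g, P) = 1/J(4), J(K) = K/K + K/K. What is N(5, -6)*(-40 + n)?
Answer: -5935/276 ≈ -21.504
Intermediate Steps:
J(K) = 2 (J(K) = 1 + 1 = 2)
N(g, P) = ½ (N(g, P) = 1/2 = ½)
n = -415/138 (n = -3 + 1/(-138) = -3 + 1*(-1/138) = -3 - 1/138 = -415/138 ≈ -3.0072)
N(5, -6)*(-40 + n) = (-40 - 415/138)/2 = (½)*(-5935/138) = -5935/276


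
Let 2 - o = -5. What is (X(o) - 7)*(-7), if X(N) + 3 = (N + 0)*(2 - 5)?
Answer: 217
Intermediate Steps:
o = 7 (o = 2 - 1*(-5) = 2 + 5 = 7)
X(N) = -3 - 3*N (X(N) = -3 + (N + 0)*(2 - 5) = -3 + N*(-3) = -3 - 3*N)
(X(o) - 7)*(-7) = ((-3 - 3*7) - 7)*(-7) = ((-3 - 21) - 7)*(-7) = (-24 - 7)*(-7) = -31*(-7) = 217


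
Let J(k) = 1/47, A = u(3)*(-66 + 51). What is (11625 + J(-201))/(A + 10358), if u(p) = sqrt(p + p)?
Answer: 2829681304/2521240129 + 4097820*sqrt(6)/2521240129 ≈ 1.1263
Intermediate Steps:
u(p) = sqrt(2)*sqrt(p) (u(p) = sqrt(2*p) = sqrt(2)*sqrt(p))
A = -15*sqrt(6) (A = (sqrt(2)*sqrt(3))*(-66 + 51) = sqrt(6)*(-15) = -15*sqrt(6) ≈ -36.742)
J(k) = 1/47
(11625 + J(-201))/(A + 10358) = (11625 + 1/47)/(-15*sqrt(6) + 10358) = 546376/(47*(10358 - 15*sqrt(6)))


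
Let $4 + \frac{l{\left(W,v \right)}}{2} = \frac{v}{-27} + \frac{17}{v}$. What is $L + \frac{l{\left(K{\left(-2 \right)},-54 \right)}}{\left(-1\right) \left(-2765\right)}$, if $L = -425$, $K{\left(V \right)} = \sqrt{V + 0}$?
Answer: $- \frac{6345700}{14931} \approx -425.0$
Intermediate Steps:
$K{\left(V \right)} = \sqrt{V}$
$l{\left(W,v \right)} = -8 + \frac{34}{v} - \frac{2 v}{27}$ ($l{\left(W,v \right)} = -8 + 2 \left(\frac{v}{-27} + \frac{17}{v}\right) = -8 + 2 \left(v \left(- \frac{1}{27}\right) + \frac{17}{v}\right) = -8 + 2 \left(- \frac{v}{27} + \frac{17}{v}\right) = -8 + 2 \left(\frac{17}{v} - \frac{v}{27}\right) = -8 - \left(- \frac{34}{v} + \frac{2 v}{27}\right) = -8 + \frac{34}{v} - \frac{2 v}{27}$)
$L + \frac{l{\left(K{\left(-2 \right)},-54 \right)}}{\left(-1\right) \left(-2765\right)} = -425 + \frac{-8 + \frac{34}{-54} - -4}{\left(-1\right) \left(-2765\right)} = -425 + \frac{-8 + 34 \left(- \frac{1}{54}\right) + 4}{2765} = -425 + \left(-8 - \frac{17}{27} + 4\right) \frac{1}{2765} = -425 - \frac{25}{14931} = - \frac{6345700}{14931}$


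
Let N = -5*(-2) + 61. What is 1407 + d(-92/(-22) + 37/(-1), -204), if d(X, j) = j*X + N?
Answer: 89902/11 ≈ 8172.9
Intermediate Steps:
N = 71 (N = 10 + 61 = 71)
d(X, j) = 71 + X*j (d(X, j) = j*X + 71 = X*j + 71 = 71 + X*j)
1407 + d(-92/(-22) + 37/(-1), -204) = 1407 + (71 + (-92/(-22) + 37/(-1))*(-204)) = 1407 + (71 + (-92*(-1/22) + 37*(-1))*(-204)) = 1407 + (71 + (46/11 - 37)*(-204)) = 1407 + (71 - 361/11*(-204)) = 1407 + (71 + 73644/11) = 1407 + 74425/11 = 89902/11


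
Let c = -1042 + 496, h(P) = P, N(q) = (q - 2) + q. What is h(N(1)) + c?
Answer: -546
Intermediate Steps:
N(q) = -2 + 2*q (N(q) = (-2 + q) + q = -2 + 2*q)
c = -546
h(N(1)) + c = (-2 + 2*1) - 546 = (-2 + 2) - 546 = 0 - 546 = -546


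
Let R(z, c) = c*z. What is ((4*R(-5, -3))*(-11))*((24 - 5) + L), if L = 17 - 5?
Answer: -20460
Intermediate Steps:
L = 12
((4*R(-5, -3))*(-11))*((24 - 5) + L) = ((4*(-3*(-5)))*(-11))*((24 - 5) + 12) = ((4*15)*(-11))*(19 + 12) = (60*(-11))*31 = -660*31 = -20460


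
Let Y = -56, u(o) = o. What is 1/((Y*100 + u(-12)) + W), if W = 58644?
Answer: 1/53032 ≈ 1.8857e-5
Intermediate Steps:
1/((Y*100 + u(-12)) + W) = 1/((-56*100 - 12) + 58644) = 1/((-5600 - 12) + 58644) = 1/(-5612 + 58644) = 1/53032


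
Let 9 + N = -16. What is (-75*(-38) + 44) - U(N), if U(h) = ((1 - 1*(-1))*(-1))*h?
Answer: 2844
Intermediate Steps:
N = -25 (N = -9 - 16 = -25)
U(h) = -2*h (U(h) = ((1 + 1)*(-1))*h = (2*(-1))*h = -2*h)
(-75*(-38) + 44) - U(N) = (-75*(-38) + 44) - (-2)*(-25) = (2850 + 44) - 1*50 = 2894 - 50 = 2844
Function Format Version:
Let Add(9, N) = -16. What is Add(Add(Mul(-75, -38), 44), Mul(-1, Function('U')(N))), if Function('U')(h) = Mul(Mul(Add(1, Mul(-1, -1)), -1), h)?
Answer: 2844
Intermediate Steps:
N = -25 (N = Add(-9, -16) = -25)
Function('U')(h) = Mul(-2, h) (Function('U')(h) = Mul(Mul(Add(1, 1), -1), h) = Mul(Mul(2, -1), h) = Mul(-2, h))
Add(Add(Mul(-75, -38), 44), Mul(-1, Function('U')(N))) = Add(Add(Mul(-75, -38), 44), Mul(-1, Mul(-2, -25))) = Add(Add(2850, 44), Mul(-1, 50)) = Add(2894, -50) = 2844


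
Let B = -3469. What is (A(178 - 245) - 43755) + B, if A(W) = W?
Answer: -47291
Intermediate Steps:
(A(178 - 245) - 43755) + B = ((178 - 245) - 43755) - 3469 = (-67 - 43755) - 3469 = -43822 - 3469 = -47291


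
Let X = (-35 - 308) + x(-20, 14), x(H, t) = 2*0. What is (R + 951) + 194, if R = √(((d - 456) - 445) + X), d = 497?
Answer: 1145 + 3*I*√83 ≈ 1145.0 + 27.331*I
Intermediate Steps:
x(H, t) = 0
X = -343 (X = (-35 - 308) + 0 = -343 + 0 = -343)
R = 3*I*√83 (R = √(((497 - 456) - 445) - 343) = √((41 - 445) - 343) = √(-404 - 343) = √(-747) = 3*I*√83 ≈ 27.331*I)
(R + 951) + 194 = (3*I*√83 + 951) + 194 = (951 + 3*I*√83) + 194 = 1145 + 3*I*√83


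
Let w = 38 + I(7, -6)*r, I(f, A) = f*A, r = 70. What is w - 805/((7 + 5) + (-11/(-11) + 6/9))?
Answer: -121397/41 ≈ -2960.9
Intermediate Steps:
I(f, A) = A*f
w = -2902 (w = 38 - 6*7*70 = 38 - 42*70 = 38 - 2940 = -2902)
w - 805/((7 + 5) + (-11/(-11) + 6/9)) = -2902 - 805/((7 + 5) + (-11/(-11) + 6/9)) = -2902 - 805/(12 + (-11*(-1/11) + 6*(1/9))) = -2902 - 805/(12 + (1 + 2/3)) = -2902 - 805/(12 + 5/3) = -2902 - 805/(41/3) = -2902 + (3/41)*(-805) = -2902 - 2415/41 = -121397/41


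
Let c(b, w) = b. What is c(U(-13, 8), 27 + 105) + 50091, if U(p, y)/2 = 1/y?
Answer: 200365/4 ≈ 50091.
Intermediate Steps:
U(p, y) = 2/y
c(U(-13, 8), 27 + 105) + 50091 = 2/8 + 50091 = 2*(⅛) + 50091 = ¼ + 50091 = 200365/4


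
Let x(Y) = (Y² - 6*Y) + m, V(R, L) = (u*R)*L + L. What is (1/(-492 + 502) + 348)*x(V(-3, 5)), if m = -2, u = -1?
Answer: 483859/5 ≈ 96772.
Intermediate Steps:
V(R, L) = L - L*R (V(R, L) = (-R)*L + L = -L*R + L = L - L*R)
x(Y) = -2 + Y² - 6*Y (x(Y) = (Y² - 6*Y) - 2 = -2 + Y² - 6*Y)
(1/(-492 + 502) + 348)*x(V(-3, 5)) = (1/(-492 + 502) + 348)*(-2 + (5*(1 - 1*(-3)))² - 30*(1 - 1*(-3))) = (1/10 + 348)*(-2 + (5*(1 + 3))² - 30*(1 + 3)) = (⅒ + 348)*(-2 + (5*4)² - 30*4) = 3481*(-2 + 20² - 6*20)/10 = 3481*(-2 + 400 - 120)/10 = (3481/10)*278 = 483859/5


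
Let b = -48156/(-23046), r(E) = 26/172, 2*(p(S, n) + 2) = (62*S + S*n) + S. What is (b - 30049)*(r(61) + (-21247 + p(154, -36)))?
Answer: 190266035565081/330326 ≈ 5.7599e+8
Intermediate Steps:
p(S, n) = -2 + 63*S/2 + S*n/2 (p(S, n) = -2 + ((62*S + S*n) + S)/2 = -2 + (63*S + S*n)/2 = -2 + (63*S/2 + S*n/2) = -2 + 63*S/2 + S*n/2)
r(E) = 13/86 (r(E) = 26*(1/172) = 13/86)
b = 8026/3841 (b = -48156*(-1/23046) = 8026/3841 ≈ 2.0896)
(b - 30049)*(r(61) + (-21247 + p(154, -36))) = (8026/3841 - 30049)*(13/86 + (-21247 + (-2 + (63/2)*154 + (1/2)*154*(-36)))) = -115410183*(13/86 + (-21247 + (-2 + 4851 - 2772)))/3841 = -115410183*(13/86 + (-21247 + 2077))/3841 = -115410183*(13/86 - 19170)/3841 = -115410183/3841*(-1648607/86) = 190266035565081/330326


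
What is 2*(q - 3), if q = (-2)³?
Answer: -22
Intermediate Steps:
q = -8
2*(q - 3) = 2*(-8 - 3) = 2*(-11) = -22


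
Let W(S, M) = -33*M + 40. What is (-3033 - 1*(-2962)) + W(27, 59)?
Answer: -1978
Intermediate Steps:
W(S, M) = 40 - 33*M
(-3033 - 1*(-2962)) + W(27, 59) = (-3033 - 1*(-2962)) + (40 - 33*59) = (-3033 + 2962) + (40 - 1947) = -71 - 1907 = -1978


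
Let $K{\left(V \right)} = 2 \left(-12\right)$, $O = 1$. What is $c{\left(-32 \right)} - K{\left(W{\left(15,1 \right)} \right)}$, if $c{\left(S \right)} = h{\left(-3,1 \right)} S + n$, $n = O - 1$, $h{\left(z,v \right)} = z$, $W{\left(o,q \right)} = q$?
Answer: $120$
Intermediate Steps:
$K{\left(V \right)} = -24$
$n = 0$ ($n = 1 - 1 = 0$)
$c{\left(S \right)} = - 3 S$ ($c{\left(S \right)} = - 3 S + 0 = - 3 S$)
$c{\left(-32 \right)} - K{\left(W{\left(15,1 \right)} \right)} = \left(-3\right) \left(-32\right) - -24 = 96 + 24 = 120$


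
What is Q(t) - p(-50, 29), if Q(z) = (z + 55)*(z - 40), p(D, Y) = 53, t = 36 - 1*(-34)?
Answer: 3697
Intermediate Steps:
t = 70 (t = 36 + 34 = 70)
Q(z) = (-40 + z)*(55 + z) (Q(z) = (55 + z)*(-40 + z) = (-40 + z)*(55 + z))
Q(t) - p(-50, 29) = (-2200 + 70² + 15*70) - 1*53 = (-2200 + 4900 + 1050) - 53 = 3750 - 53 = 3697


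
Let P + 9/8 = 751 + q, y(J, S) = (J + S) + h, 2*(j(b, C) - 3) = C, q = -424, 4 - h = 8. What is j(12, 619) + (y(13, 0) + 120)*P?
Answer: 338803/8 ≈ 42350.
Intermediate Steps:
h = -4 (h = 4 - 1*8 = 4 - 8 = -4)
j(b, C) = 3 + C/2
y(J, S) = -4 + J + S (y(J, S) = (J + S) - 4 = -4 + J + S)
P = 2607/8 (P = -9/8 + (751 - 424) = -9/8 + 327 = 2607/8 ≈ 325.88)
j(12, 619) + (y(13, 0) + 120)*P = (3 + (½)*619) + ((-4 + 13 + 0) + 120)*(2607/8) = (3 + 619/2) + (9 + 120)*(2607/8) = 625/2 + 129*(2607/8) = 625/2 + 336303/8 = 338803/8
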